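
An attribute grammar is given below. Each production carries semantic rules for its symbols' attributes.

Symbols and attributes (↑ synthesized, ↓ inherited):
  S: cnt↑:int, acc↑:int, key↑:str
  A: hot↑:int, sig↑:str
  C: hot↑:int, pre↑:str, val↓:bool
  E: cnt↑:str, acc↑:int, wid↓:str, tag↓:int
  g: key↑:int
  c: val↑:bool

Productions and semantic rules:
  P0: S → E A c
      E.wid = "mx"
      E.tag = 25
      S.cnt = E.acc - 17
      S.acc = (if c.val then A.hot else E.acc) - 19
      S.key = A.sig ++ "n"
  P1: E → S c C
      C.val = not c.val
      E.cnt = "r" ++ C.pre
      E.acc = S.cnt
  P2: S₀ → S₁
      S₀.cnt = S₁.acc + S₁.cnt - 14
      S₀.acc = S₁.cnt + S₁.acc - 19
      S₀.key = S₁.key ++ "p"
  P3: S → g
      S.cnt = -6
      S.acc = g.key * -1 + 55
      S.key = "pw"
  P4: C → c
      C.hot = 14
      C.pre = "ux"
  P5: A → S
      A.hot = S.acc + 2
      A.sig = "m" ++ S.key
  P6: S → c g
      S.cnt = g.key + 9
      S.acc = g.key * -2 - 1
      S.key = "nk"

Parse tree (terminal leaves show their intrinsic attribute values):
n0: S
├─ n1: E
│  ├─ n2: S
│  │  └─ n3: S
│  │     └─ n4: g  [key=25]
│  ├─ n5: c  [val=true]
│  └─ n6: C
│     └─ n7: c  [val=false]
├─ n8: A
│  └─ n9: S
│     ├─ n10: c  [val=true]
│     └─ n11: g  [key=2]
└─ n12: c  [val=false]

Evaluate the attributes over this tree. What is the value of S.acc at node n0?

-9

1. n1.wid = "mx"  ["mx"]
2. n1.tag = 25  [25]
3. n4.key = 25  [terminal]
4. n3.cnt = -6  [-6]
5. n3.acc = 30  [g.key * -1 + 55]
6. n3.key = "pw"  ["pw"]
7. n2.cnt = 10  [S₁.acc + S₁.cnt - 14]
8. n2.acc = 5  [S₁.cnt + S₁.acc - 19]
9. n2.key = "pwp"  [S₁.key ++ "p"]
10. n5.val = true  [terminal]
11. n6.val = false  [not c.val]
12. n7.val = false  [terminal]
13. n6.hot = 14  [14]
14. n6.pre = "ux"  ["ux"]
15. n1.cnt = "rux"  ["r" ++ C.pre]
16. n1.acc = 10  [S.cnt]
17. n10.val = true  [terminal]
18. n11.key = 2  [terminal]
19. n9.cnt = 11  [g.key + 9]
20. n9.acc = -5  [g.key * -2 - 1]
21. n9.key = "nk"  ["nk"]
22. n8.hot = -3  [S.acc + 2]
23. n8.sig = "mnk"  ["m" ++ S.key]
24. n12.val = false  [terminal]
25. n0.cnt = -7  [E.acc - 17]
26. n0.acc = -9  [(if c.val then A.hot else E.acc) - 19]
27. n0.key = "mnkn"  [A.sig ++ "n"]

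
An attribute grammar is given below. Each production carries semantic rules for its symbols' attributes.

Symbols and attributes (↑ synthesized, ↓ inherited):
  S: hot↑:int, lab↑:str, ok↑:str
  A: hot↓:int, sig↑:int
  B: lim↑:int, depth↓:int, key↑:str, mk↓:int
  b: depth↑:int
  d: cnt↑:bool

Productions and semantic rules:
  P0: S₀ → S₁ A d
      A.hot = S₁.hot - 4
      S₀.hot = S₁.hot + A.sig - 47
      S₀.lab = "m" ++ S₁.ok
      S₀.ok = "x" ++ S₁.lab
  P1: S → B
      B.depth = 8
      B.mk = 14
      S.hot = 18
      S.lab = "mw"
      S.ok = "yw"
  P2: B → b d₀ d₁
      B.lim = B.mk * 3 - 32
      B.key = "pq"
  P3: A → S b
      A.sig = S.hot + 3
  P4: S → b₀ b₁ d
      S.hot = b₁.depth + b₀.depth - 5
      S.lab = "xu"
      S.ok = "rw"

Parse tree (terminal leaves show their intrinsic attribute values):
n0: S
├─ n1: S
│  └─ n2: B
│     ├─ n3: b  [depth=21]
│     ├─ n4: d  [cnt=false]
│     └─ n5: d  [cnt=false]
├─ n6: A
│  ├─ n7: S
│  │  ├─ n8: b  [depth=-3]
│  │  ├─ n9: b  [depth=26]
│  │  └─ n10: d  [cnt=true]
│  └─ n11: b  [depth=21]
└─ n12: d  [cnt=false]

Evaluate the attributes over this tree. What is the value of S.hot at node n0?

-8

1. n2.depth = 8  [8]
2. n2.mk = 14  [14]
3. n3.depth = 21  [terminal]
4. n4.cnt = false  [terminal]
5. n5.cnt = false  [terminal]
6. n2.lim = 10  [B.mk * 3 - 32]
7. n2.key = "pq"  ["pq"]
8. n1.hot = 18  [18]
9. n1.lab = "mw"  ["mw"]
10. n1.ok = "yw"  ["yw"]
11. n6.hot = 14  [S₁.hot - 4]
12. n8.depth = -3  [terminal]
13. n9.depth = 26  [terminal]
14. n10.cnt = true  [terminal]
15. n7.hot = 18  [b₁.depth + b₀.depth - 5]
16. n7.lab = "xu"  ["xu"]
17. n7.ok = "rw"  ["rw"]
18. n11.depth = 21  [terminal]
19. n6.sig = 21  [S.hot + 3]
20. n12.cnt = false  [terminal]
21. n0.hot = -8  [S₁.hot + A.sig - 47]
22. n0.lab = "myw"  ["m" ++ S₁.ok]
23. n0.ok = "xmw"  ["x" ++ S₁.lab]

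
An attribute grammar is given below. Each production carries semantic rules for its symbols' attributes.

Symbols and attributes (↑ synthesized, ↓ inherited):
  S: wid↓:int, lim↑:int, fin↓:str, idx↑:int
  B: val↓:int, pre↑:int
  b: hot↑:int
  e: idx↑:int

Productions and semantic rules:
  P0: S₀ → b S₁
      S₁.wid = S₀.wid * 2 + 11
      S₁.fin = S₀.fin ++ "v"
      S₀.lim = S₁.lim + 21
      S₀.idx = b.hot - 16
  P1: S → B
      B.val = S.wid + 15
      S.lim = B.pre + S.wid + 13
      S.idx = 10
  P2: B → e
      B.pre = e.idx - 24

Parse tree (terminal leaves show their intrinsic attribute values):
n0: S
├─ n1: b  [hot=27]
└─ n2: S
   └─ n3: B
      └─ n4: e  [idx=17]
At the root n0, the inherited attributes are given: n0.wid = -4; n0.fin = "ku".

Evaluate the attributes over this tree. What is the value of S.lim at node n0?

30

1. n0.wid = -4  [given at root]
2. n0.fin = "ku"  [given at root]
3. n1.hot = 27  [terminal]
4. n2.wid = 3  [S₀.wid * 2 + 11]
5. n2.fin = "kuv"  [S₀.fin ++ "v"]
6. n3.val = 18  [S.wid + 15]
7. n4.idx = 17  [terminal]
8. n3.pre = -7  [e.idx - 24]
9. n2.lim = 9  [B.pre + S.wid + 13]
10. n2.idx = 10  [10]
11. n0.lim = 30  [S₁.lim + 21]
12. n0.idx = 11  [b.hot - 16]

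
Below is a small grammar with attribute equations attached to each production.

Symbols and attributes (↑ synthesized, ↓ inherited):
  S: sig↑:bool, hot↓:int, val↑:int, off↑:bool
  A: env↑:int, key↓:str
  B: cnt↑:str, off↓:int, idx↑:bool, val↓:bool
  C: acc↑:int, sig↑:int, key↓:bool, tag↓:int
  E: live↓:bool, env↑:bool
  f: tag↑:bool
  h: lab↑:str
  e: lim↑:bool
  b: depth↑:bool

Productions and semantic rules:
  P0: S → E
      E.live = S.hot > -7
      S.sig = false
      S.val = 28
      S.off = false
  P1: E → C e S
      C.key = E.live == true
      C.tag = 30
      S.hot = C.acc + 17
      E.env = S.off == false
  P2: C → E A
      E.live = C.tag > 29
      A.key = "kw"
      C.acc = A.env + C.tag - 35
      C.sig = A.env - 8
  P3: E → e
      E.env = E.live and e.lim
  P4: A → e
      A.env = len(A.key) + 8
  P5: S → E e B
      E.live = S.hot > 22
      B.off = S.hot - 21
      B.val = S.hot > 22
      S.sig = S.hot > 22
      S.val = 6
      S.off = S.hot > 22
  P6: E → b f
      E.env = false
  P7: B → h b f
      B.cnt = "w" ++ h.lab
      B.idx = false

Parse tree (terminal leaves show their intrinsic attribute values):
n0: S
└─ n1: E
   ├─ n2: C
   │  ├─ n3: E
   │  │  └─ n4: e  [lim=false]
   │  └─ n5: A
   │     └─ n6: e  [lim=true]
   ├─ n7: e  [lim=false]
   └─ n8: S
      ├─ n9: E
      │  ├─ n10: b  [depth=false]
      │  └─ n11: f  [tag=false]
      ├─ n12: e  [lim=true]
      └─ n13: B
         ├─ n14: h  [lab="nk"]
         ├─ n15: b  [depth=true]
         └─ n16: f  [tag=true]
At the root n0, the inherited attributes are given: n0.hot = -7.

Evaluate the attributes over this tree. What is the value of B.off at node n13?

1

1. n0.hot = -7  [given at root]
2. n1.live = false  [S.hot > -7]
3. n2.key = false  [E.live == true]
4. n2.tag = 30  [30]
5. n3.live = true  [C.tag > 29]
6. n4.lim = false  [terminal]
7. n3.env = false  [E.live and e.lim]
8. n5.key = "kw"  ["kw"]
9. n6.lim = true  [terminal]
10. n5.env = 10  [len(A.key) + 8]
11. n2.acc = 5  [A.env + C.tag - 35]
12. n2.sig = 2  [A.env - 8]
13. n7.lim = false  [terminal]
14. n8.hot = 22  [C.acc + 17]
15. n9.live = false  [S.hot > 22]
16. n10.depth = false  [terminal]
17. n11.tag = false  [terminal]
18. n9.env = false  [false]
19. n12.lim = true  [terminal]
20. n13.off = 1  [S.hot - 21]
21. n13.val = false  [S.hot > 22]
22. n14.lab = "nk"  [terminal]
23. n15.depth = true  [terminal]
24. n16.tag = true  [terminal]
25. n13.cnt = "wnk"  ["w" ++ h.lab]
26. n13.idx = false  [false]
27. n8.sig = false  [S.hot > 22]
28. n8.val = 6  [6]
29. n8.off = false  [S.hot > 22]
30. n1.env = true  [S.off == false]
31. n0.sig = false  [false]
32. n0.val = 28  [28]
33. n0.off = false  [false]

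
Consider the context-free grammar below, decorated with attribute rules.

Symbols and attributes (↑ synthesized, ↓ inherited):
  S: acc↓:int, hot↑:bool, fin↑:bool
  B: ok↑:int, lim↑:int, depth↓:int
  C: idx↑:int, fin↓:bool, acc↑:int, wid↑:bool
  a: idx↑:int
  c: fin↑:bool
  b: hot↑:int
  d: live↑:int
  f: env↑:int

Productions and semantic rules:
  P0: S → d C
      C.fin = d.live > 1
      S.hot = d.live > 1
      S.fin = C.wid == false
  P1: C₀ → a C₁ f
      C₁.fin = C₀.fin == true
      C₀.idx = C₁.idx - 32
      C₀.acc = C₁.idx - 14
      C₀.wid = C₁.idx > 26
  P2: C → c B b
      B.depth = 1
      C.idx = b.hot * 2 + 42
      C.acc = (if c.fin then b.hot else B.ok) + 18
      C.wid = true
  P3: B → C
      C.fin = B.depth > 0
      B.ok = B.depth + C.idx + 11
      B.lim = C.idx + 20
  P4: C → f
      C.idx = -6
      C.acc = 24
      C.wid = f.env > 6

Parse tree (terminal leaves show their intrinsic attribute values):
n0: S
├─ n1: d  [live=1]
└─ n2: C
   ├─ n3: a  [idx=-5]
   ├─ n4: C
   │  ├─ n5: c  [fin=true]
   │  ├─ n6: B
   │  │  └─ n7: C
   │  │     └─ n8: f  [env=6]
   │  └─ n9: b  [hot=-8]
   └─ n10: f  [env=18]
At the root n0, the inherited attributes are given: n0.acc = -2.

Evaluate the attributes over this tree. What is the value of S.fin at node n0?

true

1. n0.acc = -2  [given at root]
2. n1.live = 1  [terminal]
3. n2.fin = false  [d.live > 1]
4. n3.idx = -5  [terminal]
5. n4.fin = false  [C₀.fin == true]
6. n5.fin = true  [terminal]
7. n6.depth = 1  [1]
8. n7.fin = true  [B.depth > 0]
9. n8.env = 6  [terminal]
10. n7.idx = -6  [-6]
11. n7.acc = 24  [24]
12. n7.wid = false  [f.env > 6]
13. n6.ok = 6  [B.depth + C.idx + 11]
14. n6.lim = 14  [C.idx + 20]
15. n9.hot = -8  [terminal]
16. n4.idx = 26  [b.hot * 2 + 42]
17. n4.acc = 10  [(if c.fin then b.hot else B.ok) + 18]
18. n4.wid = true  [true]
19. n10.env = 18  [terminal]
20. n2.idx = -6  [C₁.idx - 32]
21. n2.acc = 12  [C₁.idx - 14]
22. n2.wid = false  [C₁.idx > 26]
23. n0.hot = false  [d.live > 1]
24. n0.fin = true  [C.wid == false]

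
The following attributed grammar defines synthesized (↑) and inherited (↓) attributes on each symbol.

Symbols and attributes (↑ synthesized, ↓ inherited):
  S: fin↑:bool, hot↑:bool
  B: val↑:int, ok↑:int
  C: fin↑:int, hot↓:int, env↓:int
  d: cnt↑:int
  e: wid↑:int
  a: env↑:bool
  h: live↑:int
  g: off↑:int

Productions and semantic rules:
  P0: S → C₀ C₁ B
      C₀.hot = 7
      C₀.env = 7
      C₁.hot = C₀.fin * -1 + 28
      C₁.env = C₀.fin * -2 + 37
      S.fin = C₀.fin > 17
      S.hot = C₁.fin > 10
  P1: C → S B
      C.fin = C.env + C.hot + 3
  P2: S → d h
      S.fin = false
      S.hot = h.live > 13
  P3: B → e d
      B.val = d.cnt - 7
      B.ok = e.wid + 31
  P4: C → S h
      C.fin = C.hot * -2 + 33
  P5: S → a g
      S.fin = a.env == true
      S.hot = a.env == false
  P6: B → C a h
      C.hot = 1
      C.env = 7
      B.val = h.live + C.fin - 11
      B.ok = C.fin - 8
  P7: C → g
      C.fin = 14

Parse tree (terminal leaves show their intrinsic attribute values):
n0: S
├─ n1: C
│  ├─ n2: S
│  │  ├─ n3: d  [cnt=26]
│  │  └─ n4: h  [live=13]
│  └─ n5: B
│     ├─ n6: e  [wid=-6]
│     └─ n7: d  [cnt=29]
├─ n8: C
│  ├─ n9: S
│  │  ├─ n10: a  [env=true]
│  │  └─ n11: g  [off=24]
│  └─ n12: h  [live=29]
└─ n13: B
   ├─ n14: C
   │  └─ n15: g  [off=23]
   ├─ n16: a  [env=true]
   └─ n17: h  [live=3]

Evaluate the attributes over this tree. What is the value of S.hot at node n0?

true

1. n1.hot = 7  [7]
2. n1.env = 7  [7]
3. n3.cnt = 26  [terminal]
4. n4.live = 13  [terminal]
5. n2.fin = false  [false]
6. n2.hot = false  [h.live > 13]
7. n6.wid = -6  [terminal]
8. n7.cnt = 29  [terminal]
9. n5.val = 22  [d.cnt - 7]
10. n5.ok = 25  [e.wid + 31]
11. n1.fin = 17  [C.env + C.hot + 3]
12. n8.hot = 11  [C₀.fin * -1 + 28]
13. n8.env = 3  [C₀.fin * -2 + 37]
14. n10.env = true  [terminal]
15. n11.off = 24  [terminal]
16. n9.fin = true  [a.env == true]
17. n9.hot = false  [a.env == false]
18. n12.live = 29  [terminal]
19. n8.fin = 11  [C.hot * -2 + 33]
20. n14.hot = 1  [1]
21. n14.env = 7  [7]
22. n15.off = 23  [terminal]
23. n14.fin = 14  [14]
24. n16.env = true  [terminal]
25. n17.live = 3  [terminal]
26. n13.val = 6  [h.live + C.fin - 11]
27. n13.ok = 6  [C.fin - 8]
28. n0.fin = false  [C₀.fin > 17]
29. n0.hot = true  [C₁.fin > 10]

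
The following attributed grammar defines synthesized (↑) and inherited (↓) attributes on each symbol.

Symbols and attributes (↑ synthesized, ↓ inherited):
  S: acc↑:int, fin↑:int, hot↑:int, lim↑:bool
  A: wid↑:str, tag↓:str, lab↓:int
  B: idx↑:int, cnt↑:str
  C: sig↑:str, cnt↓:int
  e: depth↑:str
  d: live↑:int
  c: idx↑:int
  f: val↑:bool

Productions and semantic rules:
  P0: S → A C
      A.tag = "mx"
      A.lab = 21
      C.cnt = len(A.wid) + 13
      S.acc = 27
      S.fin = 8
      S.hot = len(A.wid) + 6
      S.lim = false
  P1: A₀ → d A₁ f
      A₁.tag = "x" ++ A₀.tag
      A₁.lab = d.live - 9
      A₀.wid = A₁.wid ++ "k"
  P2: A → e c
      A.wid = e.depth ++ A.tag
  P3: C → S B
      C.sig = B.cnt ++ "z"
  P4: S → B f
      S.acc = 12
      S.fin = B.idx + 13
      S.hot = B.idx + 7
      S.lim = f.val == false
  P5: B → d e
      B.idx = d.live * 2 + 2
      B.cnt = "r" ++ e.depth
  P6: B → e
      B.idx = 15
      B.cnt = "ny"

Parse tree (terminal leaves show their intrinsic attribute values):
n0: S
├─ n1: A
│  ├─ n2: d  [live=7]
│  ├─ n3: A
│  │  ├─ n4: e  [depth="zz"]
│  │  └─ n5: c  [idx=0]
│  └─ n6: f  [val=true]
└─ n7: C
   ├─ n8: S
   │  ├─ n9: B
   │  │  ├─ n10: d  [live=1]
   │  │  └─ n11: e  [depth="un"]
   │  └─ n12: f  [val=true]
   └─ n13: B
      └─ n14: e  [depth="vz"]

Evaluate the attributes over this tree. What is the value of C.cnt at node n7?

19

1. n1.tag = "mx"  ["mx"]
2. n1.lab = 21  [21]
3. n2.live = 7  [terminal]
4. n3.tag = "xmx"  ["x" ++ A₀.tag]
5. n3.lab = -2  [d.live - 9]
6. n4.depth = "zz"  [terminal]
7. n5.idx = 0  [terminal]
8. n3.wid = "zzxmx"  [e.depth ++ A.tag]
9. n6.val = true  [terminal]
10. n1.wid = "zzxmxk"  [A₁.wid ++ "k"]
11. n7.cnt = 19  [len(A.wid) + 13]
12. n10.live = 1  [terminal]
13. n11.depth = "un"  [terminal]
14. n9.idx = 4  [d.live * 2 + 2]
15. n9.cnt = "run"  ["r" ++ e.depth]
16. n12.val = true  [terminal]
17. n8.acc = 12  [12]
18. n8.fin = 17  [B.idx + 13]
19. n8.hot = 11  [B.idx + 7]
20. n8.lim = false  [f.val == false]
21. n14.depth = "vz"  [terminal]
22. n13.idx = 15  [15]
23. n13.cnt = "ny"  ["ny"]
24. n7.sig = "nyz"  [B.cnt ++ "z"]
25. n0.acc = 27  [27]
26. n0.fin = 8  [8]
27. n0.hot = 12  [len(A.wid) + 6]
28. n0.lim = false  [false]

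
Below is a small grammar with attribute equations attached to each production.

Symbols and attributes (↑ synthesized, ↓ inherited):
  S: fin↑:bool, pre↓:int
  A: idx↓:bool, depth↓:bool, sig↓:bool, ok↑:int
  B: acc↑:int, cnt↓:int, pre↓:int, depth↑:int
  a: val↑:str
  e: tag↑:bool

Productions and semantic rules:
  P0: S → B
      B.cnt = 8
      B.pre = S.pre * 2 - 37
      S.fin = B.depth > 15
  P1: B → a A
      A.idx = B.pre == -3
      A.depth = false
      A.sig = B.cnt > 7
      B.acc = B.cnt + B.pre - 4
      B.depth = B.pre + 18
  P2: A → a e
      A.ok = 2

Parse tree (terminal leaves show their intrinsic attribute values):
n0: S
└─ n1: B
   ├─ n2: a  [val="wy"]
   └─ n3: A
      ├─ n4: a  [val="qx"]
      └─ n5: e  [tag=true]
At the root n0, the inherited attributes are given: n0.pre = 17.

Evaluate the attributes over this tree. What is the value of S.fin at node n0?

false

1. n0.pre = 17  [given at root]
2. n1.cnt = 8  [8]
3. n1.pre = -3  [S.pre * 2 - 37]
4. n2.val = "wy"  [terminal]
5. n3.idx = true  [B.pre == -3]
6. n3.depth = false  [false]
7. n3.sig = true  [B.cnt > 7]
8. n4.val = "qx"  [terminal]
9. n5.tag = true  [terminal]
10. n3.ok = 2  [2]
11. n1.acc = 1  [B.cnt + B.pre - 4]
12. n1.depth = 15  [B.pre + 18]
13. n0.fin = false  [B.depth > 15]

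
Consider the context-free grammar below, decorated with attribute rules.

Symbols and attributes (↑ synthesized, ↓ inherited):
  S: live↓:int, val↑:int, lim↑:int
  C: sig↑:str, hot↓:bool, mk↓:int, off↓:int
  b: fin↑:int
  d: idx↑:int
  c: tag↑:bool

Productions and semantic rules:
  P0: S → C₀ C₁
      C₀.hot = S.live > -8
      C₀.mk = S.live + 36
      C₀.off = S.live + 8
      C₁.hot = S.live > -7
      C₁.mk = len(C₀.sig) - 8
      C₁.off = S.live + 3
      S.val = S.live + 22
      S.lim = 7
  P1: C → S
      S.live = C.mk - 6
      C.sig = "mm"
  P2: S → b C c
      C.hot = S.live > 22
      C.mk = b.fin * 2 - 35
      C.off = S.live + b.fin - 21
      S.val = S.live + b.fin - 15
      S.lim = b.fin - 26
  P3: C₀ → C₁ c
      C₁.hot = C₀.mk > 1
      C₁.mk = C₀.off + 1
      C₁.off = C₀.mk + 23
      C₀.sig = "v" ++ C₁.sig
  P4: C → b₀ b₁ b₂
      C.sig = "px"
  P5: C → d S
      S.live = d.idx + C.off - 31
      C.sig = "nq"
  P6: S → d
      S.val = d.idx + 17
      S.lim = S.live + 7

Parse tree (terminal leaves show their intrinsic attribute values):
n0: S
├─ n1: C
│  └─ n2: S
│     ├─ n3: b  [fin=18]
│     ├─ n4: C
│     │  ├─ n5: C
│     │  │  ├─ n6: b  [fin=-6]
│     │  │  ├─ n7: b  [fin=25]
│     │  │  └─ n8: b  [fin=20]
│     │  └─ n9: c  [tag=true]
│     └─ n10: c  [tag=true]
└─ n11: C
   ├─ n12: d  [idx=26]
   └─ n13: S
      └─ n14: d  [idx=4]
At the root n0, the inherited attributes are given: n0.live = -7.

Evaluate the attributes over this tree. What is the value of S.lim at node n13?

-2

1. n0.live = -7  [given at root]
2. n1.hot = true  [S.live > -8]
3. n1.mk = 29  [S.live + 36]
4. n1.off = 1  [S.live + 8]
5. n2.live = 23  [C.mk - 6]
6. n3.fin = 18  [terminal]
7. n4.hot = true  [S.live > 22]
8. n4.mk = 1  [b.fin * 2 - 35]
9. n4.off = 20  [S.live + b.fin - 21]
10. n5.hot = false  [C₀.mk > 1]
11. n5.mk = 21  [C₀.off + 1]
12. n5.off = 24  [C₀.mk + 23]
13. n6.fin = -6  [terminal]
14. n7.fin = 25  [terminal]
15. n8.fin = 20  [terminal]
16. n5.sig = "px"  ["px"]
17. n9.tag = true  [terminal]
18. n4.sig = "vpx"  ["v" ++ C₁.sig]
19. n10.tag = true  [terminal]
20. n2.val = 26  [S.live + b.fin - 15]
21. n2.lim = -8  [b.fin - 26]
22. n1.sig = "mm"  ["mm"]
23. n11.hot = false  [S.live > -7]
24. n11.mk = -6  [len(C₀.sig) - 8]
25. n11.off = -4  [S.live + 3]
26. n12.idx = 26  [terminal]
27. n13.live = -9  [d.idx + C.off - 31]
28. n14.idx = 4  [terminal]
29. n13.val = 21  [d.idx + 17]
30. n13.lim = -2  [S.live + 7]
31. n11.sig = "nq"  ["nq"]
32. n0.val = 15  [S.live + 22]
33. n0.lim = 7  [7]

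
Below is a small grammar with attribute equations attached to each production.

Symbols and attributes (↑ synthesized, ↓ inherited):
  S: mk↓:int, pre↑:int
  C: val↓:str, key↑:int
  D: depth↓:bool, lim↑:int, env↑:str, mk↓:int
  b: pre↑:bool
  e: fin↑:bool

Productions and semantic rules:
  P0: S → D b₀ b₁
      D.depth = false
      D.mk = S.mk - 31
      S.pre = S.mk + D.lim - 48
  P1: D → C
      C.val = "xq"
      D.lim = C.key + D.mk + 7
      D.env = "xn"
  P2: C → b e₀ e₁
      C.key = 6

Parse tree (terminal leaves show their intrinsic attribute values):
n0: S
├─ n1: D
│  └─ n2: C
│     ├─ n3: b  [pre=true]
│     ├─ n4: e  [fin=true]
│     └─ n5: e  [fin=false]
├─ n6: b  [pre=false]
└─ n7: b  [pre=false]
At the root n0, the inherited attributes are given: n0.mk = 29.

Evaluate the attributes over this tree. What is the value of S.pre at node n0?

1. n0.mk = 29  [given at root]
2. n1.depth = false  [false]
3. n1.mk = -2  [S.mk - 31]
4. n2.val = "xq"  ["xq"]
5. n3.pre = true  [terminal]
6. n4.fin = true  [terminal]
7. n5.fin = false  [terminal]
8. n2.key = 6  [6]
9. n1.lim = 11  [C.key + D.mk + 7]
10. n1.env = "xn"  ["xn"]
11. n6.pre = false  [terminal]
12. n7.pre = false  [terminal]
13. n0.pre = -8  [S.mk + D.lim - 48]

-8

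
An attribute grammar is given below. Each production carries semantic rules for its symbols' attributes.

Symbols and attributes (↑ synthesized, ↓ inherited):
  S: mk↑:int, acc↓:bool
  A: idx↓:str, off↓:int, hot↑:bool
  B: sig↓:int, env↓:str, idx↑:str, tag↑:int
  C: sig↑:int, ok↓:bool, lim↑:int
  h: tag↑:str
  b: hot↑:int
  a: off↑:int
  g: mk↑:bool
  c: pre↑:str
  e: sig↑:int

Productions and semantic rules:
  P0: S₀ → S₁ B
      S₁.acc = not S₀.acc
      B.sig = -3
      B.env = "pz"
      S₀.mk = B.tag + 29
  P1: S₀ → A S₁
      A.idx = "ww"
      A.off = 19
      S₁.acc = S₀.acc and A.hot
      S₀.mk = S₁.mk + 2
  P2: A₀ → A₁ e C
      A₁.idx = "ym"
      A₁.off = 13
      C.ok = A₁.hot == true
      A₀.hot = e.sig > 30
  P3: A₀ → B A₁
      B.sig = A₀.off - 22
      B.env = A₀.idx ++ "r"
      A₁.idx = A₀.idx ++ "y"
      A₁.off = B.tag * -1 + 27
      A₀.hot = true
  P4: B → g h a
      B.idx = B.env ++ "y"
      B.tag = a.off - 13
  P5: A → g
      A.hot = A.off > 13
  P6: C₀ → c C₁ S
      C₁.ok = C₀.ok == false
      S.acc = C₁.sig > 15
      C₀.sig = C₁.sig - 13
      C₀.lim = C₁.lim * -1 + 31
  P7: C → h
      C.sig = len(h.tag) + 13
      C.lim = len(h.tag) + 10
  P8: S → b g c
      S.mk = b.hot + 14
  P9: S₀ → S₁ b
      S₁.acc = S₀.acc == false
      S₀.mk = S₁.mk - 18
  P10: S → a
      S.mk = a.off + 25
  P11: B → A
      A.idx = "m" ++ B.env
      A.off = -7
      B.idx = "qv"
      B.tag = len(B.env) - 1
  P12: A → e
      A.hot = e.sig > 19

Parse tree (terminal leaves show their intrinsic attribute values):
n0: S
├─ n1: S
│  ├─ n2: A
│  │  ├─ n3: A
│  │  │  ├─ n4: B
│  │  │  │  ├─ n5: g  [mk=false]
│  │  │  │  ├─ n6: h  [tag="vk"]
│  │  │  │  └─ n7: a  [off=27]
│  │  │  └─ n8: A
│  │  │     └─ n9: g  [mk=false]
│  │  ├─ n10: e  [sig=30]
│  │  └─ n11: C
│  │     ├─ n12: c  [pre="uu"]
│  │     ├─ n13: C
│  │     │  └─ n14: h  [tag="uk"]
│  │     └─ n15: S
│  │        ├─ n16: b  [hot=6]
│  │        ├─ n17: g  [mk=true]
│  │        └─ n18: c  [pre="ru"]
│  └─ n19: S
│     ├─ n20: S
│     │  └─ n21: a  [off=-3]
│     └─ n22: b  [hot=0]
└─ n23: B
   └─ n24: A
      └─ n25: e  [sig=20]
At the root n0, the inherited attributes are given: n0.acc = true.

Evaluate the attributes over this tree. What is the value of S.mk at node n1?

6

1. n0.acc = true  [given at root]
2. n1.acc = false  [not S₀.acc]
3. n2.idx = "ww"  ["ww"]
4. n2.off = 19  [19]
5. n3.idx = "ym"  ["ym"]
6. n3.off = 13  [13]
7. n4.sig = -9  [A₀.off - 22]
8. n4.env = "ymr"  [A₀.idx ++ "r"]
9. n5.mk = false  [terminal]
10. n6.tag = "vk"  [terminal]
11. n7.off = 27  [terminal]
12. n4.idx = "ymry"  [B.env ++ "y"]
13. n4.tag = 14  [a.off - 13]
14. n8.idx = "ymy"  [A₀.idx ++ "y"]
15. n8.off = 13  [B.tag * -1 + 27]
16. n9.mk = false  [terminal]
17. n8.hot = false  [A.off > 13]
18. n3.hot = true  [true]
19. n10.sig = 30  [terminal]
20. n11.ok = true  [A₁.hot == true]
21. n12.pre = "uu"  [terminal]
22. n13.ok = false  [C₀.ok == false]
23. n14.tag = "uk"  [terminal]
24. n13.sig = 15  [len(h.tag) + 13]
25. n13.lim = 12  [len(h.tag) + 10]
26. n15.acc = false  [C₁.sig > 15]
27. n16.hot = 6  [terminal]
28. n17.mk = true  [terminal]
29. n18.pre = "ru"  [terminal]
30. n15.mk = 20  [b.hot + 14]
31. n11.sig = 2  [C₁.sig - 13]
32. n11.lim = 19  [C₁.lim * -1 + 31]
33. n2.hot = false  [e.sig > 30]
34. n19.acc = false  [S₀.acc and A.hot]
35. n20.acc = true  [S₀.acc == false]
36. n21.off = -3  [terminal]
37. n20.mk = 22  [a.off + 25]
38. n22.hot = 0  [terminal]
39. n19.mk = 4  [S₁.mk - 18]
40. n1.mk = 6  [S₁.mk + 2]
41. n23.sig = -3  [-3]
42. n23.env = "pz"  ["pz"]
43. n24.idx = "mpz"  ["m" ++ B.env]
44. n24.off = -7  [-7]
45. n25.sig = 20  [terminal]
46. n24.hot = true  [e.sig > 19]
47. n23.idx = "qv"  ["qv"]
48. n23.tag = 1  [len(B.env) - 1]
49. n0.mk = 30  [B.tag + 29]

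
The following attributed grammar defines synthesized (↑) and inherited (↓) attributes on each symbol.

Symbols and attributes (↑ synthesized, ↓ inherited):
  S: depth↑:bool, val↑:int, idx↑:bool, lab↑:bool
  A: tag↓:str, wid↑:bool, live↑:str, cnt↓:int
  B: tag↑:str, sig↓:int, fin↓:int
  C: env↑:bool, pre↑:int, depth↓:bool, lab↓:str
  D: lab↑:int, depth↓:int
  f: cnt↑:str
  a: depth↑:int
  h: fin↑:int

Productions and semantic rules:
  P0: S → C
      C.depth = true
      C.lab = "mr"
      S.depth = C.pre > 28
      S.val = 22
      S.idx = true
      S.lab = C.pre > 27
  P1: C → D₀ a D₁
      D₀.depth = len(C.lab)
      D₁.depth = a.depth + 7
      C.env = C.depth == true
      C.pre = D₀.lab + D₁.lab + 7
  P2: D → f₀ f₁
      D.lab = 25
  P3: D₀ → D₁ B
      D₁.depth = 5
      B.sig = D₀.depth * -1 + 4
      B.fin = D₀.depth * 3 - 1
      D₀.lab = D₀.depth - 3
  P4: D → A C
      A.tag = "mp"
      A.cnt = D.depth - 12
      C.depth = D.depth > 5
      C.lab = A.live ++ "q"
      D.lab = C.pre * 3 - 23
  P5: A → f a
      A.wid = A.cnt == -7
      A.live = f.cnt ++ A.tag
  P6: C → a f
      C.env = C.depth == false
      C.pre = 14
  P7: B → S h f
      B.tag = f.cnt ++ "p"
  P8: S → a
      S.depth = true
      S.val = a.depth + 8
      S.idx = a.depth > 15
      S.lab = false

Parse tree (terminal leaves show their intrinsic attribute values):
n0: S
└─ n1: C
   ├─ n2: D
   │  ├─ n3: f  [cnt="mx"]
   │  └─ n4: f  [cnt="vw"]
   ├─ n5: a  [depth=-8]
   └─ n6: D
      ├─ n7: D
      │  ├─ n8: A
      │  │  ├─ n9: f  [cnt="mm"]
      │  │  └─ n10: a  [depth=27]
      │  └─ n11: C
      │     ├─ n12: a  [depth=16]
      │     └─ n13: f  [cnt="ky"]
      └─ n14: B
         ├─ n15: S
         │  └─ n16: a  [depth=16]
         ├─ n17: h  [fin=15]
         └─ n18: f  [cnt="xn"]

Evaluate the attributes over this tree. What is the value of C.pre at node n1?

28

1. n1.depth = true  [true]
2. n1.lab = "mr"  ["mr"]
3. n2.depth = 2  [len(C.lab)]
4. n3.cnt = "mx"  [terminal]
5. n4.cnt = "vw"  [terminal]
6. n2.lab = 25  [25]
7. n5.depth = -8  [terminal]
8. n6.depth = -1  [a.depth + 7]
9. n7.depth = 5  [5]
10. n8.tag = "mp"  ["mp"]
11. n8.cnt = -7  [D.depth - 12]
12. n9.cnt = "mm"  [terminal]
13. n10.depth = 27  [terminal]
14. n8.wid = true  [A.cnt == -7]
15. n8.live = "mmmp"  [f.cnt ++ A.tag]
16. n11.depth = false  [D.depth > 5]
17. n11.lab = "mmmpq"  [A.live ++ "q"]
18. n12.depth = 16  [terminal]
19. n13.cnt = "ky"  [terminal]
20. n11.env = true  [C.depth == false]
21. n11.pre = 14  [14]
22. n7.lab = 19  [C.pre * 3 - 23]
23. n14.sig = 5  [D₀.depth * -1 + 4]
24. n14.fin = -4  [D₀.depth * 3 - 1]
25. n16.depth = 16  [terminal]
26. n15.depth = true  [true]
27. n15.val = 24  [a.depth + 8]
28. n15.idx = true  [a.depth > 15]
29. n15.lab = false  [false]
30. n17.fin = 15  [terminal]
31. n18.cnt = "xn"  [terminal]
32. n14.tag = "xnp"  [f.cnt ++ "p"]
33. n6.lab = -4  [D₀.depth - 3]
34. n1.env = true  [C.depth == true]
35. n1.pre = 28  [D₀.lab + D₁.lab + 7]
36. n0.depth = false  [C.pre > 28]
37. n0.val = 22  [22]
38. n0.idx = true  [true]
39. n0.lab = true  [C.pre > 27]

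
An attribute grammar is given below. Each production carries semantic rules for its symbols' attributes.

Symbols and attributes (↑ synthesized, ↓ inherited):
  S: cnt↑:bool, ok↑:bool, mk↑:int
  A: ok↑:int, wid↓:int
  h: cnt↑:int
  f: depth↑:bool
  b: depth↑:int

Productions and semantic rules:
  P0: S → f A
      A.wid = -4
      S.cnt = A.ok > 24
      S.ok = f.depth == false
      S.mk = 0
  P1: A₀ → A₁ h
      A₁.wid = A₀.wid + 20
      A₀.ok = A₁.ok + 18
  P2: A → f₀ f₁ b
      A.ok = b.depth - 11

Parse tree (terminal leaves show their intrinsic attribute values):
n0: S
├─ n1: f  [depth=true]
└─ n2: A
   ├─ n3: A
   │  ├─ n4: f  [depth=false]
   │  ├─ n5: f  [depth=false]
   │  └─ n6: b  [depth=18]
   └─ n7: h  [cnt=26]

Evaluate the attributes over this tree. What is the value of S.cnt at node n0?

1. n1.depth = true  [terminal]
2. n2.wid = -4  [-4]
3. n3.wid = 16  [A₀.wid + 20]
4. n4.depth = false  [terminal]
5. n5.depth = false  [terminal]
6. n6.depth = 18  [terminal]
7. n3.ok = 7  [b.depth - 11]
8. n7.cnt = 26  [terminal]
9. n2.ok = 25  [A₁.ok + 18]
10. n0.cnt = true  [A.ok > 24]
11. n0.ok = false  [f.depth == false]
12. n0.mk = 0  [0]

true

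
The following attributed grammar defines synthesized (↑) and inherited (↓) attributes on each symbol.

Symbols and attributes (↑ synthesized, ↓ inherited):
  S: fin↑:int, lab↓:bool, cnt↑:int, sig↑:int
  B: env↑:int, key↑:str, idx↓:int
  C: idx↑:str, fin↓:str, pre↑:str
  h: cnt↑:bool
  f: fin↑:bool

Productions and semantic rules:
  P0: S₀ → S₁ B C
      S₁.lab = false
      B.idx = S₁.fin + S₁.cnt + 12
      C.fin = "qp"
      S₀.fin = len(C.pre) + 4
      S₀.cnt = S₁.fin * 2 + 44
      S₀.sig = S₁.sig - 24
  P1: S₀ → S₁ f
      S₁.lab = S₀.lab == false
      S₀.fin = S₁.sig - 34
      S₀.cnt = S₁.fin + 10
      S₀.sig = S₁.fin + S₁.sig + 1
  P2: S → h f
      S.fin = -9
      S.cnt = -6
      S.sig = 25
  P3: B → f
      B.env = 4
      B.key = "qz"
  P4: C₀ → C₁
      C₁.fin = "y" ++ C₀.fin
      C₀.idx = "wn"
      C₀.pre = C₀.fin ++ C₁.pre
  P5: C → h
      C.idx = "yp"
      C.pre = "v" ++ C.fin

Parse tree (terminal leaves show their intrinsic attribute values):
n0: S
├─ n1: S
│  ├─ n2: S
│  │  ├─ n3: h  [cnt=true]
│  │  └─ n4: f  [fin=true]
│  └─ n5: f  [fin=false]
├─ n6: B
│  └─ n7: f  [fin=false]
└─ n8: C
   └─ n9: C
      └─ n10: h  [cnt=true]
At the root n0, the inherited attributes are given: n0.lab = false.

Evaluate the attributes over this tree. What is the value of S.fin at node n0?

10

1. n0.lab = false  [given at root]
2. n1.lab = false  [false]
3. n2.lab = true  [S₀.lab == false]
4. n3.cnt = true  [terminal]
5. n4.fin = true  [terminal]
6. n2.fin = -9  [-9]
7. n2.cnt = -6  [-6]
8. n2.sig = 25  [25]
9. n5.fin = false  [terminal]
10. n1.fin = -9  [S₁.sig - 34]
11. n1.cnt = 1  [S₁.fin + 10]
12. n1.sig = 17  [S₁.fin + S₁.sig + 1]
13. n6.idx = 4  [S₁.fin + S₁.cnt + 12]
14. n7.fin = false  [terminal]
15. n6.env = 4  [4]
16. n6.key = "qz"  ["qz"]
17. n8.fin = "qp"  ["qp"]
18. n9.fin = "yqp"  ["y" ++ C₀.fin]
19. n10.cnt = true  [terminal]
20. n9.idx = "yp"  ["yp"]
21. n9.pre = "vyqp"  ["v" ++ C.fin]
22. n8.idx = "wn"  ["wn"]
23. n8.pre = "qpvyqp"  [C₀.fin ++ C₁.pre]
24. n0.fin = 10  [len(C.pre) + 4]
25. n0.cnt = 26  [S₁.fin * 2 + 44]
26. n0.sig = -7  [S₁.sig - 24]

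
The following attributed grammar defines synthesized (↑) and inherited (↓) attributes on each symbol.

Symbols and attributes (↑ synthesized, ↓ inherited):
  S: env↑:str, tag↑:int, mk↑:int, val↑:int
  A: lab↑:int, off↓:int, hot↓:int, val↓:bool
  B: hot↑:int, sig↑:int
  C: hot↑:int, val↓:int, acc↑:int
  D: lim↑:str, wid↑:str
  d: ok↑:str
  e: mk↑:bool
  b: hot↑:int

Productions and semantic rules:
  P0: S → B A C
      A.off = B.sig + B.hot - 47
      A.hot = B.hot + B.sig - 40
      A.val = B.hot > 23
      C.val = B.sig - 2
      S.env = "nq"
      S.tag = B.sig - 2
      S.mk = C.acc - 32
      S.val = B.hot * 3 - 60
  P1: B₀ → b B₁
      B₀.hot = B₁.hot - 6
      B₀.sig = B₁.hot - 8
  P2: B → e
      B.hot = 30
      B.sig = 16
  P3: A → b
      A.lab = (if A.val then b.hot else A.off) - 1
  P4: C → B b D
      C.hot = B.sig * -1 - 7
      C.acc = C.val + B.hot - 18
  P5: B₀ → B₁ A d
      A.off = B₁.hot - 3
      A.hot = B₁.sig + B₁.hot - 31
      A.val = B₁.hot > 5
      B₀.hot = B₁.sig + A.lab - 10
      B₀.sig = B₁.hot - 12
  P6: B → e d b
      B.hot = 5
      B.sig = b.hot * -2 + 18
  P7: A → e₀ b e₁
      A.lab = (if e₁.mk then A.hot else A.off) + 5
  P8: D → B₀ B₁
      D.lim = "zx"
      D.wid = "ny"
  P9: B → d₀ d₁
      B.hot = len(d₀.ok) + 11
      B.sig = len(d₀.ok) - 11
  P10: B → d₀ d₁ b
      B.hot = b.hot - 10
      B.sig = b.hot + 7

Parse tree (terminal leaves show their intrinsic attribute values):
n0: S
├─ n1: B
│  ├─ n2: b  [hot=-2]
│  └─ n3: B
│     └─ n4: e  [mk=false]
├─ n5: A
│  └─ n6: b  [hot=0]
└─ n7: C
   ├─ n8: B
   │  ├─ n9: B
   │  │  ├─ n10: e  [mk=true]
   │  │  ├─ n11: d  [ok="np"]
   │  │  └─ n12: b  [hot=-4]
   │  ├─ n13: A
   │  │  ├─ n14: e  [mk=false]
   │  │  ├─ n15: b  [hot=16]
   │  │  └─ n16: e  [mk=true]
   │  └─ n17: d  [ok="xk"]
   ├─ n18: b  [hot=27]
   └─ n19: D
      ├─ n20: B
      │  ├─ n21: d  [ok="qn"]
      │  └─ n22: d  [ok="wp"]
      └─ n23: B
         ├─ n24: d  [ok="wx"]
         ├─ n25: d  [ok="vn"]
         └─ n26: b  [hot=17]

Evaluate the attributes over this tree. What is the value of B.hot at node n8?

1. n2.hot = -2  [terminal]
2. n4.mk = false  [terminal]
3. n3.hot = 30  [30]
4. n3.sig = 16  [16]
5. n1.hot = 24  [B₁.hot - 6]
6. n1.sig = 22  [B₁.hot - 8]
7. n5.off = -1  [B.sig + B.hot - 47]
8. n5.hot = 6  [B.hot + B.sig - 40]
9. n5.val = true  [B.hot > 23]
10. n6.hot = 0  [terminal]
11. n5.lab = -1  [(if A.val then b.hot else A.off) - 1]
12. n7.val = 20  [B.sig - 2]
13. n10.mk = true  [terminal]
14. n11.ok = "np"  [terminal]
15. n12.hot = -4  [terminal]
16. n9.hot = 5  [5]
17. n9.sig = 26  [b.hot * -2 + 18]
18. n13.off = 2  [B₁.hot - 3]
19. n13.hot = 0  [B₁.sig + B₁.hot - 31]
20. n13.val = false  [B₁.hot > 5]
21. n14.mk = false  [terminal]
22. n15.hot = 16  [terminal]
23. n16.mk = true  [terminal]
24. n13.lab = 5  [(if e₁.mk then A.hot else A.off) + 5]
25. n17.ok = "xk"  [terminal]
26. n8.hot = 21  [B₁.sig + A.lab - 10]
27. n8.sig = -7  [B₁.hot - 12]
28. n18.hot = 27  [terminal]
29. n21.ok = "qn"  [terminal]
30. n22.ok = "wp"  [terminal]
31. n20.hot = 13  [len(d₀.ok) + 11]
32. n20.sig = -9  [len(d₀.ok) - 11]
33. n24.ok = "wx"  [terminal]
34. n25.ok = "vn"  [terminal]
35. n26.hot = 17  [terminal]
36. n23.hot = 7  [b.hot - 10]
37. n23.sig = 24  [b.hot + 7]
38. n19.lim = "zx"  ["zx"]
39. n19.wid = "ny"  ["ny"]
40. n7.hot = 0  [B.sig * -1 - 7]
41. n7.acc = 23  [C.val + B.hot - 18]
42. n0.env = "nq"  ["nq"]
43. n0.tag = 20  [B.sig - 2]
44. n0.mk = -9  [C.acc - 32]
45. n0.val = 12  [B.hot * 3 - 60]

21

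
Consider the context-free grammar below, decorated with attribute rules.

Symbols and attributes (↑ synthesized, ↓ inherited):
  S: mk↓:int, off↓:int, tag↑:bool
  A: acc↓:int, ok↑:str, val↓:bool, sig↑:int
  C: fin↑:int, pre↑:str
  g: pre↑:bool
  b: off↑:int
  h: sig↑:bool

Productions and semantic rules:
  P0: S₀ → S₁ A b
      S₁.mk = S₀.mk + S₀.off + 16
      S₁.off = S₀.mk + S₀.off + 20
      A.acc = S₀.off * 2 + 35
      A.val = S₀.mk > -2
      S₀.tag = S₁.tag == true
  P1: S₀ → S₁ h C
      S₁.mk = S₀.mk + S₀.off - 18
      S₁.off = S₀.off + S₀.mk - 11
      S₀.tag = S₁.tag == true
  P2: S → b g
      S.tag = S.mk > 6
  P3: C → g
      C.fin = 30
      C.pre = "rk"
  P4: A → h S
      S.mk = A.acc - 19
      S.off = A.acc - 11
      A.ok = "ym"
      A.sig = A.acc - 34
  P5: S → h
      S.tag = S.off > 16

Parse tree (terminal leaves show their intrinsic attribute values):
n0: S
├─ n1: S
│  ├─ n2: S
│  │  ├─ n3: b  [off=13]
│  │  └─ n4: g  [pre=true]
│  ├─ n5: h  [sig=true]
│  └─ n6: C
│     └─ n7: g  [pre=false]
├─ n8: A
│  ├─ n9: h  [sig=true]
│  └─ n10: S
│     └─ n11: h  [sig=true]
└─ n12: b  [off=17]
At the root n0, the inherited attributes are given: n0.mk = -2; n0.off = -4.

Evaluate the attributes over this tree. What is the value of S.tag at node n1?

1. n0.mk = -2  [given at root]
2. n0.off = -4  [given at root]
3. n1.mk = 10  [S₀.mk + S₀.off + 16]
4. n1.off = 14  [S₀.mk + S₀.off + 20]
5. n2.mk = 6  [S₀.mk + S₀.off - 18]
6. n2.off = 13  [S₀.off + S₀.mk - 11]
7. n3.off = 13  [terminal]
8. n4.pre = true  [terminal]
9. n2.tag = false  [S.mk > 6]
10. n5.sig = true  [terminal]
11. n7.pre = false  [terminal]
12. n6.fin = 30  [30]
13. n6.pre = "rk"  ["rk"]
14. n1.tag = false  [S₁.tag == true]
15. n8.acc = 27  [S₀.off * 2 + 35]
16. n8.val = false  [S₀.mk > -2]
17. n9.sig = true  [terminal]
18. n10.mk = 8  [A.acc - 19]
19. n10.off = 16  [A.acc - 11]
20. n11.sig = true  [terminal]
21. n10.tag = false  [S.off > 16]
22. n8.ok = "ym"  ["ym"]
23. n8.sig = -7  [A.acc - 34]
24. n12.off = 17  [terminal]
25. n0.tag = false  [S₁.tag == true]

false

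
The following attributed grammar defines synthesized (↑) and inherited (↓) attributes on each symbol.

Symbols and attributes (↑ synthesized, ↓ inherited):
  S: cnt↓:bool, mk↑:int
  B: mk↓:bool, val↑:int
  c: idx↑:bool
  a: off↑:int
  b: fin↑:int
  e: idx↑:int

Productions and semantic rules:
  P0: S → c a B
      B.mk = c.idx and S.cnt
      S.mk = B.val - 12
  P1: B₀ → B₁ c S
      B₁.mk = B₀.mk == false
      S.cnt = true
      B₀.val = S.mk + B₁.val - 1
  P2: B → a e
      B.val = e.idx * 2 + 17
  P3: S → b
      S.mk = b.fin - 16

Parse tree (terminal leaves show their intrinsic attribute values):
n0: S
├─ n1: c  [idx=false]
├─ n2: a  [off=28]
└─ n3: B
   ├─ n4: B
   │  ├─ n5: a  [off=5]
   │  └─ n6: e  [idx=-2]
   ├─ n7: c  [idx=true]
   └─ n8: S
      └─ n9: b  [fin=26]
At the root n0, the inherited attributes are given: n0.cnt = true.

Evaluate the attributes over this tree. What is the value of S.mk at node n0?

1. n0.cnt = true  [given at root]
2. n1.idx = false  [terminal]
3. n2.off = 28  [terminal]
4. n3.mk = false  [c.idx and S.cnt]
5. n4.mk = true  [B₀.mk == false]
6. n5.off = 5  [terminal]
7. n6.idx = -2  [terminal]
8. n4.val = 13  [e.idx * 2 + 17]
9. n7.idx = true  [terminal]
10. n8.cnt = true  [true]
11. n9.fin = 26  [terminal]
12. n8.mk = 10  [b.fin - 16]
13. n3.val = 22  [S.mk + B₁.val - 1]
14. n0.mk = 10  [B.val - 12]

10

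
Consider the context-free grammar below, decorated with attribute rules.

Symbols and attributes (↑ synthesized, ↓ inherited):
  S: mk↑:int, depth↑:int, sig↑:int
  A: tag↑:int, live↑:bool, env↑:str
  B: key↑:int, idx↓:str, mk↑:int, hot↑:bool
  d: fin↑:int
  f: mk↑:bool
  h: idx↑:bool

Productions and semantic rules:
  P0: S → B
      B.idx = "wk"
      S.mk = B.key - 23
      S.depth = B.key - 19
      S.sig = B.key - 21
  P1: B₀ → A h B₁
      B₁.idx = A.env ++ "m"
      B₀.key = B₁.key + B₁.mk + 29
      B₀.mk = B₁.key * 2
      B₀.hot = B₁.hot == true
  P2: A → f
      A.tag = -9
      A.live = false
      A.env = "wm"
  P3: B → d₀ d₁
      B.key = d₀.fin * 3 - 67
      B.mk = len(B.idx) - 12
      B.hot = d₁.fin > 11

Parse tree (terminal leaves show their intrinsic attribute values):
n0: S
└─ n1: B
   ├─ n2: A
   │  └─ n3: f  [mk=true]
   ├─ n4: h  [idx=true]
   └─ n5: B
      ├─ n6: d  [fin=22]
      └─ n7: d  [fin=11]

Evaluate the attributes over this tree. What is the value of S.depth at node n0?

0

1. n1.idx = "wk"  ["wk"]
2. n3.mk = true  [terminal]
3. n2.tag = -9  [-9]
4. n2.live = false  [false]
5. n2.env = "wm"  ["wm"]
6. n4.idx = true  [terminal]
7. n5.idx = "wmm"  [A.env ++ "m"]
8. n6.fin = 22  [terminal]
9. n7.fin = 11  [terminal]
10. n5.key = -1  [d₀.fin * 3 - 67]
11. n5.mk = -9  [len(B.idx) - 12]
12. n5.hot = false  [d₁.fin > 11]
13. n1.key = 19  [B₁.key + B₁.mk + 29]
14. n1.mk = -2  [B₁.key * 2]
15. n1.hot = false  [B₁.hot == true]
16. n0.mk = -4  [B.key - 23]
17. n0.depth = 0  [B.key - 19]
18. n0.sig = -2  [B.key - 21]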